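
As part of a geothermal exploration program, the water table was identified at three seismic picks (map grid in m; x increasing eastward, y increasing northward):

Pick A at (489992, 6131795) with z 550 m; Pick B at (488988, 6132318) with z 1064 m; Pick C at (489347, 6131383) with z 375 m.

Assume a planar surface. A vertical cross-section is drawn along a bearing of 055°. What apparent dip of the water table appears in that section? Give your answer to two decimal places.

14.37°

Let the plane be z = a·x + b·y + c.
Pick B−Pick A: −1004a + 523b = 514;  Pick C−Pick A: −645a − 412b = −175.
Solving gives a = −0.16011, b = 0.67542.
Unit vector along 055° is (sin 55°, cos 55°) = (0.8192, 0.5736).
Slope in that direction = a·(0.8192) + b·(0.5736) = 0.25625.
Apparent dip = arctan|0.25625| = 14.37° (true dip is 34.8°, so apparent ≤ true as expected).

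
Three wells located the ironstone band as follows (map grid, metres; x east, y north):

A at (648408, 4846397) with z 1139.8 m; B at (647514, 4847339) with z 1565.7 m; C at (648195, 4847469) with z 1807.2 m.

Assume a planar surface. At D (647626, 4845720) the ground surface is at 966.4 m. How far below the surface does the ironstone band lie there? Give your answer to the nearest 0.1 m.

456.3 m

Let the plane be z = a·x + b·y + c.
B−A: −894a + 942b = 425.9;  C−A: −213a + 1072b = 667.4.
Solving gives a = 0.227162469, b = 0.667710453.
Then c = 1139.8 − a·648408 − b·4846397 = −3382144.10.
At (647626, 4845720): z_contact = 147116.32 + 3235537.90 − 3382144.10 = 510.12 m.
Depth below ground = 966.4 − 510.12 = 456.3 m.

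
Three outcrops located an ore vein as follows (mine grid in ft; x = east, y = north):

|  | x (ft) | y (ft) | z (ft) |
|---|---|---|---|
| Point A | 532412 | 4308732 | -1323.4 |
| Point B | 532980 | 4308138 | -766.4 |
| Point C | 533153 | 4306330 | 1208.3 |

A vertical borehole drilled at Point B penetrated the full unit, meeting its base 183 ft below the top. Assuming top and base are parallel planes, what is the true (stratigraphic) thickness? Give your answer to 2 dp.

Let the plane be z = a·x + b·y + c.
Point B−Point A: 568a − 594b = 557;  Point C−Point A: 741a − 2402b = 2531.7.
Solving gives a = −0.17953, b = −1.10938.
|∇z| = √(a²+b²) = 1.12381, so dip δ = arctan(1.12381) = 48.34°.
True thickness = vertical thickness × cos δ = 183 × cos 48.34° = 121.65 ft.

121.65 ft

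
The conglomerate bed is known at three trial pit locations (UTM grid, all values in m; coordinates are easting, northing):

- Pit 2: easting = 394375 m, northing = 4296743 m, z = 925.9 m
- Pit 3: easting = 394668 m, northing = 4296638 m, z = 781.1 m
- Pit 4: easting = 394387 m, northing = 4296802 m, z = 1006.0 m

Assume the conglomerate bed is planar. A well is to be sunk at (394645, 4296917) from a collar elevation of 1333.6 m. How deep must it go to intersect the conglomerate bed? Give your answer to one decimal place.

Two edge vectors: Pit 2→Pit 3 = (293, -105, -144.8), Pit 2→Pit 4 = (12, 59, 80.1).
Normal n = (Pit 2→Pit 3) × (Pit 2→Pit 4) = (132.7, -25206.9, 18547).
So ∂z/∂easting = −n_x/n_z = −0.007154796 and ∂z/∂northing = −n_y/n_z = 1.359082331.
Intercept c from Pit 2: 925.9 + 2821.67 − 5839627.49 = −5835879.92.
At (394645, 4296917): z_contact = −2823.60 + 5839863.97 − 5835879.92 = 1160.45 m.
Depth below ground = 1333.6 − 1160.45 = 173.2 m.

173.2 m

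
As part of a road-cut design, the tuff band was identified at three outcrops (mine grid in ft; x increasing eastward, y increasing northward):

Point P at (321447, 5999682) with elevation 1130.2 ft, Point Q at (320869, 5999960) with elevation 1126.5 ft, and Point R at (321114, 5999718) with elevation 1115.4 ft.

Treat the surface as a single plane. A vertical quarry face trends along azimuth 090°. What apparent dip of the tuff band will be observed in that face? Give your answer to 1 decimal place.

3.2°

Let the plane be z = a·x + b·y + c.
Point Q−Point P: −578a + 278b = −3.7;  Point R−Point P: −333a + 36b = −14.8.
Solving gives a = 0.05547, b = 0.10203.
Unit vector along 090° is (sin 90°, cos 90°) = (1.0000, 0.0000).
Slope in that direction = a·(1.0000) + b·(0.0000) = 0.05547.
Apparent dip = arctan|0.05547| = 3.2° (true dip is 6.6°, so apparent ≤ true as expected).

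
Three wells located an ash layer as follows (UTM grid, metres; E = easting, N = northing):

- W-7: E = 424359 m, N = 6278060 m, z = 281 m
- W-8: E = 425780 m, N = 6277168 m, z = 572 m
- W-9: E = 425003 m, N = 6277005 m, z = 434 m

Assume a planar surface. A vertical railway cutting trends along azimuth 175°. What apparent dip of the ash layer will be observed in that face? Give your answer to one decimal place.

2.8°

Let the plane be z = a·E + b·N + c.
W-8−W-7: 1421a − 892b = 291;  W-9−W-7: 644a − 1055b = 153.
Solving gives a = 0.18441, b = −0.03245.
Unit vector along 175° is (sin 175°, cos 175°) = (0.0872, -0.9962).
Slope in that direction = a·(0.0872) + b·(-0.9962) = 0.04840.
Apparent dip = arctan|0.04840| = 2.8° (true dip is 10.6°, so apparent ≤ true as expected).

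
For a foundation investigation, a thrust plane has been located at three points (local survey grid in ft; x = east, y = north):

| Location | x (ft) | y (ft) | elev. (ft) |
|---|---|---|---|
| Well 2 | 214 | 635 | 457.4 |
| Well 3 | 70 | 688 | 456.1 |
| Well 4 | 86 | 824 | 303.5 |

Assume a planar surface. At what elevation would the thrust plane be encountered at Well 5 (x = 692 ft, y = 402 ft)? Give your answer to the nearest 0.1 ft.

Two edge vectors: Well 2→Well 3 = (-144, 53, -1.3), Well 2→Well 4 = (-128, 189, -153.9).
Normal n = (Well 2→Well 3) × (Well 2→Well 4) = (-7911, -21995.2, -20432).
So ∂z/∂x = −n_x/n_z = −0.38719 and ∂z/∂y = −n_y/n_z = −1.07651.
Intercept c from Well 2: 457.4 + 82.86 + 683.58 = 1223.84.
At (692, 402): z = −267.9 − 432.8 + 1223.84 = 523.2 ft.

523.2 ft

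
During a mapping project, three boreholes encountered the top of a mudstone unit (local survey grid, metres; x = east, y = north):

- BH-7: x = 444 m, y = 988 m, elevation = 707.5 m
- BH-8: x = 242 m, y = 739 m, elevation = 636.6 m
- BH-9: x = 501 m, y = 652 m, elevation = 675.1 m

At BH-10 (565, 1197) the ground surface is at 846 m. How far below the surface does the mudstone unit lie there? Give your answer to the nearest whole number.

Let the plane be z = a·x + b·y + c.
BH-8−BH-7: −202a − 249b = −70.9;  BH-9−BH-7: 57a − 336b = −32.4.
Solving gives a = 0.19198, b = 0.12900.
Then c = 707.5 − a·444 − b·988 = 494.81.
At (565, 1197): z_contact = 108.5 + 154.4 + 494.81 = 757.7 m.
Depth below ground = 846 − 757.7 = 88 m.

88 m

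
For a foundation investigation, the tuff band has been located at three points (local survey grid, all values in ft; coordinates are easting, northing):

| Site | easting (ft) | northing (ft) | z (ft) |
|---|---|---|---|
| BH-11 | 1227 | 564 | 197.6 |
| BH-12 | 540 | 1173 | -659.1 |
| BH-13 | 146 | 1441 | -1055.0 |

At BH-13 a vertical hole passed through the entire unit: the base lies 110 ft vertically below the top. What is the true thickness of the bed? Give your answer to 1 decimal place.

Two edge vectors: BH-11→BH-12 = (-687, 609, -856.7), BH-11→BH-13 = (-1081, 877, -1252.6).
Normal n = (BH-11→BH-12) × (BH-11→BH-13) = (-11507.5, 65556.5, 55830).
So ∂z/∂easting = −n_x/n_z = 0.20612 and ∂z/∂northing = −n_y/n_z = −1.17422.
|∇z| = √(a²+b²) = 1.19217, so dip δ = arctan(1.19217) = 50.01°.
True thickness = vertical thickness × cos δ = 110 × cos 50.01° = 70.7 ft.

70.7 ft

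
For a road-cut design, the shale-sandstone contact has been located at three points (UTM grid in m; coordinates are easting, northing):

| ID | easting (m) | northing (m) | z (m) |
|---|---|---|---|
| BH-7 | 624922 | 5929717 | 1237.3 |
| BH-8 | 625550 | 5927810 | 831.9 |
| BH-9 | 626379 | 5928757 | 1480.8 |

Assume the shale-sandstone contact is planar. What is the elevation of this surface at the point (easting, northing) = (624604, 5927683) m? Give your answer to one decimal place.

417.4 m

Let the plane be z = a·easting + b·northing + c.
BH-8−BH-7: 628a − 1907b = −405.4;  BH-9−BH-7: 1457a − 960b = 243.5.
Solving gives a = 0.392319841, b = 0.341781259.
Then c = 1237.3 − a·624922 − b·5929717 = −2270598.14.
At (624604, 5927683): z = 245044.5 + 2025971.0 − 2270598.14 = 417.4 m.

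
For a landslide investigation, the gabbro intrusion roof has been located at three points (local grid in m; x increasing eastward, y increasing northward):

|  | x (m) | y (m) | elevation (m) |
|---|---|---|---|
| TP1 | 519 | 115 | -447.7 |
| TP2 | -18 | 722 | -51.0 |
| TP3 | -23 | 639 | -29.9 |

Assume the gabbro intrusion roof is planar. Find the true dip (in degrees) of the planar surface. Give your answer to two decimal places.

Let the plane be z = a·x + b·y + c.
TP2−TP1: −537a + 607b = 396.7;  TP3−TP1: −542a + 524b = 417.8.
Solving gives a = −0.96067, b = −0.19634.
Gradient magnitude |∇z| = √(a² + b²) = √(0.92289 + 0.03855) = 0.98053.
True dip = arctan(0.98053) = 44.44°, dipping toward ENE (azimuth ≈ 078°).

44.44°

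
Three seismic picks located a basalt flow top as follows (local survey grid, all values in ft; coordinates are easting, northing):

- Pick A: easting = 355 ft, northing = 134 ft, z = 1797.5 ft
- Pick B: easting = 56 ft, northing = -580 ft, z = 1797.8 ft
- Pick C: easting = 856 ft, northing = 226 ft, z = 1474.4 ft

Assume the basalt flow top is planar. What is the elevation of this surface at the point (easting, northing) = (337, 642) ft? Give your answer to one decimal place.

1958.5 ft

Let the plane be z = a·easting + b·northing + c.
Pick B−Pick A: −299a − 714b = 0.3;  Pick C−Pick A: 501a + 92b = −323.1.
Solving gives a = −0.69855, b = 0.29211.
Then c = 1797.5 − a·355 − b·134 = 2006.34.
At (337, 642): z = −235.4 + 187.5 + 2006.34 = 1958.5 ft.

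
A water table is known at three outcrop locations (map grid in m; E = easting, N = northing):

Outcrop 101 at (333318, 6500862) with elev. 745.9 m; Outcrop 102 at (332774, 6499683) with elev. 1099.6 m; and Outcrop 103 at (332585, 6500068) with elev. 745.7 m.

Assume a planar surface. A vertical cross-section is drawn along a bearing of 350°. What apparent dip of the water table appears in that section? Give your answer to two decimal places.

Let the plane be z = a·E + b·N + c.
Outcrop 102−Outcrop 101: −544a − 1179b = 353.7;  Outcrop 103−Outcrop 101: −733a − 794b = −0.2.
Solving gives a = 0.65023, b = −0.60002.
Unit vector along 350° is (sin 350°, cos 350°) = (-0.1736, 0.9848).
Slope in that direction = a·(-0.1736) + b·(0.9848) = −0.70381.
Apparent dip = arctan|0.70381| = 35.14° (true dip is 41.5°, so apparent ≤ true as expected).

35.14°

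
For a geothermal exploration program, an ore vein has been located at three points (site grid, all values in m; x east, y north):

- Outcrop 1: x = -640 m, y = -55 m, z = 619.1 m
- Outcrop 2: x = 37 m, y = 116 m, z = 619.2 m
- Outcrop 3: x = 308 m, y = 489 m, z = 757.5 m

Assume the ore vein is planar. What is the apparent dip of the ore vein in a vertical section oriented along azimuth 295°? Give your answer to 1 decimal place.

Two edge vectors: Outcrop 1→Outcrop 2 = (677, 171, 0.1), Outcrop 1→Outcrop 3 = (948, 544, 138.4).
Normal n = (Outcrop 1→Outcrop 2) × (Outcrop 1→Outcrop 3) = (23612, -93602, 206180).
So ∂z/∂x = −n_x/n_z = −0.11452 and ∂z/∂y = −n_y/n_z = 0.45398.
Unit vector along 295° is (sin 295°, cos 295°) = (-0.9063, 0.4226).
Slope in that direction = a·(-0.9063) + b·(0.4226) = 0.29565.
Apparent dip = arctan|0.29565| = 16.5° (true dip is 25.1°, so apparent ≤ true as expected).

16.5°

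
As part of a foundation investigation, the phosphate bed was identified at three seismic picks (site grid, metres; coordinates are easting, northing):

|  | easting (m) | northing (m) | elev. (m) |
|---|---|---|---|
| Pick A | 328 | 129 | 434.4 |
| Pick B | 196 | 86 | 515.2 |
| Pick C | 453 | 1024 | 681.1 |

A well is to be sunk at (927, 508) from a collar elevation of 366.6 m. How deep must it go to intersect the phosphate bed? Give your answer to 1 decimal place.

229.3 m

Let the plane be z = a·easting + b·northing + c.
Pick B−Pick A: −132a − 43b = 80.8;  Pick C−Pick A: 125a + 895b = 246.7.
Solving gives a = −0.735371, b = 0.378348.
Then c = 434.4 − a·328 − b·129 = 626.79.
At (927, 508): z_contact = −681.69 + 192.20 + 626.79 = 137.31 m.
Depth below ground = 366.6 − 137.31 = 229.3 m.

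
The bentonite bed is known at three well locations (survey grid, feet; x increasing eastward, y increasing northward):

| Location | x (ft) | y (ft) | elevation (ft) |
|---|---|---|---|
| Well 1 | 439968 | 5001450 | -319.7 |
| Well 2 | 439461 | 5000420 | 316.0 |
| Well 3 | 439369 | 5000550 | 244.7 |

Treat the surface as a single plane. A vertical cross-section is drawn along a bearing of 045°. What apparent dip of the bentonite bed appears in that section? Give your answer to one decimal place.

Let the plane be z = a·x + b·y + c.
Well 2−Well 1: −507a − 1030b = 635.7;  Well 3−Well 1: −599a − 900b = 564.4.
Solving gives a = −0.05727, b = −0.58899.
Unit vector along 045° is (sin 45°, cos 45°) = (0.7071, 0.7071).
Slope in that direction = a·(0.7071) + b·(0.7071) = −0.45698.
Apparent dip = arctan|0.45698| = 24.6° (true dip is 30.6°, so apparent ≤ true as expected).

24.6°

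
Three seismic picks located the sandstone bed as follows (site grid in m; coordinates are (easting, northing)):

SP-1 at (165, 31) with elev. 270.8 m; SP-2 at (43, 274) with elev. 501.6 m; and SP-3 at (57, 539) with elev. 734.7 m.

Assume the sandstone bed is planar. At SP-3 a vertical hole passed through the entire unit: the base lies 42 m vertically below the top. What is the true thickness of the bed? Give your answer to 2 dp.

Let the plane be z = a·E + b·N + c.
SP-2−SP-1: −122a + 243b = 230.8;  SP-3−SP-1: −108a + 508b = 463.9.
Solving gives a = −0.12646, b = 0.88630.
|∇z| = √(a²+b²) = 0.89528, so dip δ = arctan(0.89528) = 41.84°.
True thickness = vertical thickness × cos δ = 42 × cos 41.84° = 31.29 m.

31.29 m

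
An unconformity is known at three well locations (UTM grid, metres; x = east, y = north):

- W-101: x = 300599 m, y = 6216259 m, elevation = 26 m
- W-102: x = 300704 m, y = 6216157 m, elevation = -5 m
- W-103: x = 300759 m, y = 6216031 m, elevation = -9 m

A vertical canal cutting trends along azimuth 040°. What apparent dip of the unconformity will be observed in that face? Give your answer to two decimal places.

22.99°

Two edge vectors: W-101→W-102 = (105, -102, -31), W-101→W-103 = (160, -228, -35).
Normal n = (W-101→W-102) × (W-101→W-103) = (-3498, -1285, -7620).
So ∂z/∂x = −n_x/n_z = −0.45906 and ∂z/∂y = −n_y/n_z = −0.16864.
Unit vector along 040° is (sin 40°, cos 40°) = (0.6428, 0.7660).
Slope in that direction = a·(0.6428) + b·(0.7660) = −0.42426.
Apparent dip = arctan|0.42426| = 22.99° (true dip is 26.1°, so apparent ≤ true as expected).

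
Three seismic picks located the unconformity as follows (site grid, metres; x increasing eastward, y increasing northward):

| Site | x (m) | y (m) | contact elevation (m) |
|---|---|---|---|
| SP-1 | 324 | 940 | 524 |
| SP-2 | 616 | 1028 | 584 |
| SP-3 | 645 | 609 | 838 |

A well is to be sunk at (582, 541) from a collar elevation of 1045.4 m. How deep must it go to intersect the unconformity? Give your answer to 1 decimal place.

Two edge vectors: SP-1→SP-2 = (292, 88, 60), SP-1→SP-3 = (321, -331, 314).
Normal n = (SP-1→SP-2) × (SP-1→SP-3) = (47492, -72428, -124900).
So ∂z/∂x = −n_x/n_z = 0.380240 and ∂z/∂y = −n_y/n_z = −0.579888.
Intercept c from SP-1: 524 − 123.20 + 545.09 = 945.90.
At (582, 541): z_contact = 221.30 − 313.72 + 945.90 = 853.48 m.
Depth below ground = 1045.4 − 853.48 = 191.9 m.

191.9 m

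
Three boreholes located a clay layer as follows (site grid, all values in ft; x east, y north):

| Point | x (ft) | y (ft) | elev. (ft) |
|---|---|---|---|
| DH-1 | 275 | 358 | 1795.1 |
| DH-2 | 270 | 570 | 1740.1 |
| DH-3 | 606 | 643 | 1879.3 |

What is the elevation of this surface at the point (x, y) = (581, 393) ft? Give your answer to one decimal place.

Let the plane be z = a·x + b·y + c.
DH-2−DH-1: −5a + 212b = −55;  DH-3−DH-1: 331a + 285b = 84.2.
Solving gives a = 0.46825, b = −0.24839.
Then c = 1795.1 − a·275 − b·358 = 1755.25.
At (581, 393): z = 272.1 − 97.6 + 1755.25 = 1929.7 ft.

1929.7 ft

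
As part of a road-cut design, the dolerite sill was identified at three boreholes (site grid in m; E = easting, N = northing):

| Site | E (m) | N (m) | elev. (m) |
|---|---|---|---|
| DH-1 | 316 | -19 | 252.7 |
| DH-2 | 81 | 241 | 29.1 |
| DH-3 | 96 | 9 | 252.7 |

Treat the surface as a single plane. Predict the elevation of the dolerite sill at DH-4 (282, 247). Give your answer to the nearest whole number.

Let the plane be z = a·E + b·N + c.
DH-2−DH-1: −235a + 260b = −223.6;  DH-3−DH-1: −220a + 28b = 0.
Solving gives a = −0.12368, b = −0.97179.
Then c = 252.7 − a·316 − b·-19 = 273.32.
At (282, 247): z = −34.9 − 240.0 + 273.32 = -1.6 m.

-2 m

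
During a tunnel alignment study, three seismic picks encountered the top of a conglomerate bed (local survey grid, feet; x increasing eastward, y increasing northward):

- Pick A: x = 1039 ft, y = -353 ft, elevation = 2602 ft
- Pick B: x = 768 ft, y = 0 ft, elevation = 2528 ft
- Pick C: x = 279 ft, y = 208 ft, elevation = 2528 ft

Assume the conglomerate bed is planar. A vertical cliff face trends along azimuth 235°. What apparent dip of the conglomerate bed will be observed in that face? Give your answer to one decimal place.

Let the plane be z = a·x + b·y + c.
Pick B−Pick A: −271a + 353b = −74;  Pick C−Pick A: −760a + 561b = −74.
Solving gives a = −0.13241, b = −0.31128.
Unit vector along 235° is (sin 235°, cos 235°) = (-0.8192, -0.5736).
Slope in that direction = a·(-0.8192) + b·(-0.5736) = 0.28700.
Apparent dip = arctan|0.28700| = 16.0° (true dip is 18.7°, so apparent ≤ true as expected).

16.0°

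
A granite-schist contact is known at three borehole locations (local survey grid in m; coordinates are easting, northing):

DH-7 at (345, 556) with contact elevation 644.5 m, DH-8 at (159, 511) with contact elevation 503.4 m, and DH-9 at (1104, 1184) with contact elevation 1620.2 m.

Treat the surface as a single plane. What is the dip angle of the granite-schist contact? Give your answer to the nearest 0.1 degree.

46.4°

Let the plane be z = a·easting + b·northing + c.
DH-8−DH-7: −186a − 45b = −141.1;  DH-9−DH-7: 759a + 628b = 975.7.
Solving gives a = 0.54087, b = 0.89997.
Gradient magnitude |∇z| = √(a² + b²) = √(0.29254 + 0.80995) = 1.04999.
True dip = arctan(1.04999) = 46.4°, dipping toward SSW (azimuth ≈ 211°).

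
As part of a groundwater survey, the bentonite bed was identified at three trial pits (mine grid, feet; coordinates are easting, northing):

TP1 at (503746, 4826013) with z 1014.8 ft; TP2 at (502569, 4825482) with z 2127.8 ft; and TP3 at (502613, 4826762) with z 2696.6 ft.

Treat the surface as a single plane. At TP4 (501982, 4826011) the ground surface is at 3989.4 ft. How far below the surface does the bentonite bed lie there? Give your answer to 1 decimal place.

922.0 ft

Two edge vectors: TP1→TP2 = (-1177, -531, 1113), TP1→TP3 = (-1133, 749, 1681.8).
Normal n = (TP1→TP2) × (TP1→TP3) = (-1726672.8, 718449.6, -1483196).
So ∂z/∂easting = −n_x/n_z = −1.164156861 and ∂z/∂northing = −n_y/n_z = 0.484392892.
Intercept c from TP1: 1014.8 + 586439.36 − 2337686.39 = −1750232.23.
At (501982, 4826011): z_contact = −584385.79 + 2337685.43 − 1750232.23 = 3067.40 ft.
Depth below ground = 3989.4 − 3067.40 = 922.0 ft.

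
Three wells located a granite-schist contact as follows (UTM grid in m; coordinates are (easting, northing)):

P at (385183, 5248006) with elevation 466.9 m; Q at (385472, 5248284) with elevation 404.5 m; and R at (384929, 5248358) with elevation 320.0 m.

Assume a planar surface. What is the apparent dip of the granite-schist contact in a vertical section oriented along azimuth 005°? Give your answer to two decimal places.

Let the plane be z = a·E + b·N + c.
Q−P: 289a + 278b = −62.4;  R−P: −254a + 352b = −146.9.
Solving gives a = 0.10951, b = −0.33831.
Unit vector along 005° is (sin 5°, cos 5°) = (0.0872, 0.9962).
Slope in that direction = a·(0.0872) + b·(0.9962) = −0.32747.
Apparent dip = arctan|0.32747| = 18.13° (true dip is 19.6°, so apparent ≤ true as expected).

18.13°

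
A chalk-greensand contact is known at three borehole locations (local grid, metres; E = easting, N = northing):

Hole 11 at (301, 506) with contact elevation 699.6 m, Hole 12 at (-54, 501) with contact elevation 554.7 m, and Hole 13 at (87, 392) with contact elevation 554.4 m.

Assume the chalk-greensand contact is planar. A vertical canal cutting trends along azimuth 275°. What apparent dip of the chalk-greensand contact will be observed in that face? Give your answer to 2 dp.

Let the plane be z = a·E + b·N + c.
Hole 12−Hole 11: −355a − 5b = −144.9;  Hole 13−Hole 11: −214a − 114b = −145.2.
Solving gives a = 0.40083, b = 0.52125.
Unit vector along 275° is (sin 275°, cos 275°) = (-0.9962, 0.0872).
Slope in that direction = a·(-0.9962) + b·(0.0872) = −0.35387.
Apparent dip = arctan|0.35387| = 19.49° (true dip is 33.3°, so apparent ≤ true as expected).

19.49°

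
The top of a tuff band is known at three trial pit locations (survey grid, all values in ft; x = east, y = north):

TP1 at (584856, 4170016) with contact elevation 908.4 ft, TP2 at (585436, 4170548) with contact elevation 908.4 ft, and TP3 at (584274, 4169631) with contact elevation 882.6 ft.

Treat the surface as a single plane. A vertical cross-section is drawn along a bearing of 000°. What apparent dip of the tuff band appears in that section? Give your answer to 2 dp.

Two edge vectors: TP1→TP2 = (580, 532, 0), TP1→TP3 = (-582, -385, -25.8).
Normal n = (TP1→TP2) × (TP1→TP3) = (-13725.6, 14964, 86324).
So ∂z/∂x = −n_x/n_z = 0.15900 and ∂z/∂y = −n_y/n_z = −0.17335.
Unit vector along 000° is (sin 0°, cos 0°) = (0.0000, 1.0000).
Slope in that direction = a·(0.0000) + b·(1.0000) = −0.17335.
Apparent dip = arctan|0.17335| = 9.83° (true dip is 13.2°, so apparent ≤ true as expected).

9.83°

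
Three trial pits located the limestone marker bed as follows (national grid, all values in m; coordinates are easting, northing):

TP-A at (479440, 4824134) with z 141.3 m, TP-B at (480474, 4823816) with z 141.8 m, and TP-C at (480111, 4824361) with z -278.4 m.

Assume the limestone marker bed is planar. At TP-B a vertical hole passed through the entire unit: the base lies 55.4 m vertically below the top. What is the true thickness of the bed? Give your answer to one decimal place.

Two edge vectors: TP-A→TP-B = (1034, -318, 0.5), TP-A→TP-C = (671, 227, -419.7).
Normal n = (TP-A→TP-B) × (TP-A→TP-C) = (133351.1, 434305.3, 448096).
So ∂z/∂easting = −n_x/n_z = −0.29759 and ∂z/∂northing = −n_y/n_z = −0.96922.
|∇z| = √(a²+b²) = 1.01388, so dip δ = arctan(1.01388) = 45.39°.
True thickness = vertical thickness × cos δ = 55.4 × cos 45.39° = 38.9 m.

38.9 m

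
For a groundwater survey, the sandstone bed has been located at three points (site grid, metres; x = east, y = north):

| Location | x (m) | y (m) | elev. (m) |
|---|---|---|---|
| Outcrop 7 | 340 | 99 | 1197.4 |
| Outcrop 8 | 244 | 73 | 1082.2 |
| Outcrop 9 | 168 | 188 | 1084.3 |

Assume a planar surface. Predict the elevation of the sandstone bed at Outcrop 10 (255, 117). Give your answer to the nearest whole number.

1124 m

Let the plane be z = a·x + b·y + c.
Outcrop 8−Outcrop 7: −96a − 26b = −115.2;  Outcrop 9−Outcrop 7: −172a + 89b = −113.1.
Solving gives a = 1.01363, b = 0.68814.
Then c = 1197.4 − a·340 − b·99 = 784.64.
At (255, 117): z = 258.5 + 80.5 + 784.64 = 1123.6 m.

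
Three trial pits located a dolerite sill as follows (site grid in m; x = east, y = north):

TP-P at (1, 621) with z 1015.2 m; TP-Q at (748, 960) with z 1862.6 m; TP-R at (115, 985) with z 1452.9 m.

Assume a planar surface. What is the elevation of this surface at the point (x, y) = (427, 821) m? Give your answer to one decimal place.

Two edge vectors: TP-P→TP-Q = (747, 339, 847.4), TP-P→TP-R = (114, 364, 437.7).
Normal n = (TP-P→TP-Q) × (TP-P→TP-R) = (-160073.3, -230358.3, 233262).
So ∂z/∂x = −n_x/n_z = 0.68624 and ∂z/∂y = −n_y/n_z = 0.98755.
Intercept c from TP-P: 1015.2 − 0.69 − 613.27 = 401.24.
At (427, 821): z = 293.0 + 810.8 + 401.24 = 1505.0 m.

1505.0 m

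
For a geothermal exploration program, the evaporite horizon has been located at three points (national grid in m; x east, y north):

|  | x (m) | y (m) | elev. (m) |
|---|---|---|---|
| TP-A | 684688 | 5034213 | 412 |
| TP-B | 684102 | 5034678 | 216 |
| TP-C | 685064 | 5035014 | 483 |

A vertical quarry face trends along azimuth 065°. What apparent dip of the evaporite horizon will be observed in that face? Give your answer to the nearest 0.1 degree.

13.8°

Let the plane be z = a·x + b·y + c.
TP-B−TP-A: −586a + 465b = −196;  TP-C−TP-A: 376a + 801b = 71.
Solving gives a = 0.29494, b = −0.04981.
Unit vector along 065° is (sin 65°, cos 65°) = (0.9063, 0.4226).
Slope in that direction = a·(0.9063) + b·(0.4226) = 0.24626.
Apparent dip = arctan|0.24626| = 13.8° (true dip is 16.7°, so apparent ≤ true as expected).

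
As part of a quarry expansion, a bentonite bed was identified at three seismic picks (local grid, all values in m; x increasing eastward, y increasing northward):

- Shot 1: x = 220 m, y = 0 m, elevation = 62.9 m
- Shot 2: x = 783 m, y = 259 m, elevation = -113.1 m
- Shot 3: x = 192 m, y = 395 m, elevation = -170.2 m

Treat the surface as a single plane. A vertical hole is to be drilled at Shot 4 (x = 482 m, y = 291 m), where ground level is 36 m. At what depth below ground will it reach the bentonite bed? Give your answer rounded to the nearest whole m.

156 m

Let the plane be z = a·x + b·y + c.
Shot 2−Shot 1: 563a + 259b = −176;  Shot 3−Shot 1: −28a + 395b = −233.1.
Solving gives a = −0.03983, b = −0.59295.
Then c = 62.9 − a·220 − b·0 = 71.66.
At (482, 291): z_contact = −19.2 − 172.5 + 71.66 = -120.1 m.
Depth below ground = 36 − (-120.1) = 156 m.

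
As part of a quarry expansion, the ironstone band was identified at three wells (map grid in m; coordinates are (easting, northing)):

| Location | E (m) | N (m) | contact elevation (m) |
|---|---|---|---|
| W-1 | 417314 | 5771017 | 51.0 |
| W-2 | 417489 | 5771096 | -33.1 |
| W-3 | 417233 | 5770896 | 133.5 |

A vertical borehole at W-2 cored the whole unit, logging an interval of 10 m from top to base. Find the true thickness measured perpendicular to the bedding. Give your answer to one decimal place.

8.7 m

Two edge vectors: W-1→W-2 = (175, 79, -84.1), W-1→W-3 = (-81, -121, 82.5).
Normal n = (W-1→W-2) × (W-1→W-3) = (-3658.6, -7625.4, -14776).
So ∂z/∂E = −n_x/n_z = −0.24760 and ∂z/∂N = −n_y/n_z = −0.51607.
|∇z| = √(a²+b²) = 0.57239, so dip δ = arctan(0.57239) = 29.79°.
True thickness = vertical thickness × cos δ = 10 × cos 29.79° = 8.7 m.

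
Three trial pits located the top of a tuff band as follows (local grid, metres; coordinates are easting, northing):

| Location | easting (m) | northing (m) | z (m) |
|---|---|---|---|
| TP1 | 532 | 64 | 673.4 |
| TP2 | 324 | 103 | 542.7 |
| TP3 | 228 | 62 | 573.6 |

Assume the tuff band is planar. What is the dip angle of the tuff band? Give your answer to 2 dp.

Let the plane be z = a·easting + b·northing + c.
TP2−TP1: −208a + 39b = −130.7;  TP3−TP1: −304a − 2b = −99.8.
Solving gives a = 0.33846, b = −1.54615.
Gradient magnitude |∇z| = √(a² + b²) = √(0.11456 + 2.39059) = 1.58277.
True dip = arctan(1.58277) = 57.72°, dipping toward NNW (azimuth ≈ 348°).

57.72°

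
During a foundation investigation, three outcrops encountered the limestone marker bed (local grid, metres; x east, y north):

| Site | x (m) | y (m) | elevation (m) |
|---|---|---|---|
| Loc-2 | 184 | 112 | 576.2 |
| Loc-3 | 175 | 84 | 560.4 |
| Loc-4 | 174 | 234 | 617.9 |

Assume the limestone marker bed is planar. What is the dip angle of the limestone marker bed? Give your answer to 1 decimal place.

Let the plane be z = a·x + b·y + c.
Loc-3−Loc-2: −9a − 28b = −15.8;  Loc-4−Loc-2: −10a + 122b = 41.7.
Solving gives a = 0.55152, b = 0.38701.
Gradient magnitude |∇z| = √(a² + b²) = √(0.30418 + 0.14978) = 0.67376.
True dip = arctan(0.67376) = 34.0°, dipping toward SW (azimuth ≈ 235°).

34.0°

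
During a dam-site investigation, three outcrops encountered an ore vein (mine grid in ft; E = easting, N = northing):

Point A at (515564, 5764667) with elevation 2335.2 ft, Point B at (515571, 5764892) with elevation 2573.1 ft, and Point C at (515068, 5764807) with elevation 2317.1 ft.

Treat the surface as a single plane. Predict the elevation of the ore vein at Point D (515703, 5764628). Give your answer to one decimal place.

Two edge vectors: Point A→Point B = (7, 225, 237.9), Point A→Point C = (-496, 140, -18.1).
Normal n = (Point A→Point B) × (Point A→Point C) = (-37378.5, -117871.7, 112580).
So ∂z/∂E = −n_x/n_z = 0.332017232 and ∂z/∂N = −n_y/n_z = 1.047003908.
Intercept c from Point A: 2335.2 − 171176.13 − 6035628.88 = −6204469.81.
At (515703, 5764628): z = 171222.3 + 6035588.0 − 6204469.81 = 2340.5 ft.

2340.5 ft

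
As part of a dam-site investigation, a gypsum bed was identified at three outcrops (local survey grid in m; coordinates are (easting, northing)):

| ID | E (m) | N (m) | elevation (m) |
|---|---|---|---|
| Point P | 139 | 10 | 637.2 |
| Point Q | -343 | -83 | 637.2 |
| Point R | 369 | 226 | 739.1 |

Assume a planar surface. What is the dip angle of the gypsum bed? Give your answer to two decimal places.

Two edge vectors: Point P→Point Q = (-482, -93, 0), Point P→Point R = (230, 216, 101.9).
Normal n = (Point P→Point Q) × (Point P→Point R) = (-9476.7, 49115.8, -82722).
So ∂z/∂E = −n_x/n_z = −0.11456 and ∂z/∂N = −n_y/n_z = 0.59375.
Gradient magnitude |∇z| = √(a² + b²) = √(0.01312 + 0.35253) = 0.60470.
True dip = arctan(0.60470) = 31.16°, dipping toward S (azimuth ≈ 169°).

31.16°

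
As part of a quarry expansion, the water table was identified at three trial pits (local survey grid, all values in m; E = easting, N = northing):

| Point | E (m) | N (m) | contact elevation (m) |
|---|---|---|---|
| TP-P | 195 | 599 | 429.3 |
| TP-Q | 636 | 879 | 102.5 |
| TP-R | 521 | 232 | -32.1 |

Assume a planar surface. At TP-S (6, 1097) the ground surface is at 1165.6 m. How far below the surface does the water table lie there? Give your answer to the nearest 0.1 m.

Let the plane be z = a·E + b·N + c.
TP-Q−TP-P: 441a + 280b = −326.8;  TP-R−TP-P: 326a − 367b = −461.4.
Solving gives a = −0.984200, b = 0.382972.
Then c = 429.3 − a·195 − b·599 = 391.82.
At (6, 1097): z_contact = −5.91 + 420.12 + 391.82 = 806.03 m.
Depth below ground = 1165.6 − 806.03 = 359.6 m.

359.6 m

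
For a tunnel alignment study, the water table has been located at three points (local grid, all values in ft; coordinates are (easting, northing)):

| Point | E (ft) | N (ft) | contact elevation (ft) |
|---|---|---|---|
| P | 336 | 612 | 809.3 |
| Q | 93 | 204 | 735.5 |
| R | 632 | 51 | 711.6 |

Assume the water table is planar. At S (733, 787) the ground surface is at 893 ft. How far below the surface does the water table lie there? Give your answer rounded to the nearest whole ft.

Let the plane be z = a·E + b·N + c.
Q−P: −243a − 408b = −73.8;  R−P: 296a − 561b = −97.7.
Solving gives a = 0.00599, b = 0.17731.
Then c = 809.3 − a·336 − b·612 = 698.77.
At (733, 787): z_contact = 4.4 + 139.5 + 698.77 = 842.7 ft.
Depth below ground = 893 − 842.7 = 50 ft.

50 ft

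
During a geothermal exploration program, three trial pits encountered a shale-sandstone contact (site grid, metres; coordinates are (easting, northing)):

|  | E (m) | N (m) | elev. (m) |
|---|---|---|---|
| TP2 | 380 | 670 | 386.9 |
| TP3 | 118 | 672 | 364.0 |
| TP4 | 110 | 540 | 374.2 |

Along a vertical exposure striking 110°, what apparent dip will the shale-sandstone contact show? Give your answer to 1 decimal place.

Two edge vectors: TP2→TP3 = (-262, 2, -22.9), TP2→TP4 = (-270, -130, -12.7).
Normal n = (TP2→TP3) × (TP2→TP4) = (-3002.4, 2855.6, 34600).
So ∂z/∂E = −n_x/n_z = 0.08677 and ∂z/∂N = −n_y/n_z = −0.08253.
Unit vector along 110° is (sin 110°, cos 110°) = (0.9397, -0.3420).
Slope in that direction = a·(0.9397) + b·(-0.3420) = 0.10977.
Apparent dip = arctan|0.10977| = 6.3° (true dip is 6.8°, so apparent ≤ true as expected).

6.3°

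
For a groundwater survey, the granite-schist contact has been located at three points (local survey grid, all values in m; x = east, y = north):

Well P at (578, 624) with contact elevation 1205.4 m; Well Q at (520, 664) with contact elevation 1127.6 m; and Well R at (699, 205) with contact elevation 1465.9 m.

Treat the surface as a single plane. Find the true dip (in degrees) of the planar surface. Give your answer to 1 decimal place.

49.6°

Two edge vectors: Well P→Well Q = (-58, 40, -77.8), Well P→Well R = (121, -419, 260.5).
Normal n = (Well P→Well Q) × (Well P→Well R) = (-22178.2, 5695.2, 19462).
So ∂z/∂x = −n_x/n_z = 1.13956 and ∂z/∂y = −n_y/n_z = −0.29263.
Gradient magnitude |∇z| = √(a² + b²) = √(1.29861 + 0.08563) = 1.17654.
True dip = arctan(1.17654) = 49.6°, dipping toward WNW (azimuth ≈ 284°).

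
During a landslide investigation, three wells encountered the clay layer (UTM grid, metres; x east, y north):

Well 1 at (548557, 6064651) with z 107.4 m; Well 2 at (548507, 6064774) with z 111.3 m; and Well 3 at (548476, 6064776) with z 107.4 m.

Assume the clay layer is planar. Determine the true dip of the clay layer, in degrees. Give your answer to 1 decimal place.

8.9°

Two edge vectors: Well 1→Well 2 = (-50, 123, 3.9), Well 1→Well 3 = (-81, 125, 0).
Normal n = (Well 1→Well 2) × (Well 1→Well 3) = (-487.5, -315.9, 3713).
So ∂z/∂x = −n_x/n_z = 0.13130 and ∂z/∂y = −n_y/n_z = 0.08508.
Gradient magnitude |∇z| = √(a² + b²) = √(0.01724 + 0.00724) = 0.15645.
True dip = arctan(0.15645) = 8.9°, dipping toward WSW (azimuth ≈ 237°).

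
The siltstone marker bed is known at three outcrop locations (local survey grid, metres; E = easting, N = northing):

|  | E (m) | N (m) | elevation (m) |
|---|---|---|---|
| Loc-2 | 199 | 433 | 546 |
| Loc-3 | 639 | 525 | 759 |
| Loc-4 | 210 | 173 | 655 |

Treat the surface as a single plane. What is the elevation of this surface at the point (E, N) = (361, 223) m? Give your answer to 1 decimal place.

720.8 m

Let the plane be z = a·E + b·N + c.
Loc-3−Loc-2: 440a + 92b = 213;  Loc-4−Loc-2: 11a − 260b = 109.
Solving gives a = 0.56673, b = −0.39525.
Then c = 546 − a·199 − b·433 = 604.36.
At (361, 223): z = 204.6 − 88.1 + 604.36 = 720.8 m.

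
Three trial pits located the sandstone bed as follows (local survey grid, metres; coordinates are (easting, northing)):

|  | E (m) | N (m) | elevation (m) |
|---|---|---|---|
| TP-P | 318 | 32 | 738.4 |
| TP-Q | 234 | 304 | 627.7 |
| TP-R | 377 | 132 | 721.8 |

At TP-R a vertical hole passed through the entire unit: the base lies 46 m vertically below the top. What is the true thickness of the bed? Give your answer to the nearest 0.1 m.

42.4 m

Let the plane be z = a·E + b·N + c.
TP-Q−TP-P: −84a + 272b = −110.7;  TP-R−TP-P: 59a + 100b = −16.6.
Solving gives a = 0.26811, b = −0.32419.
|∇z| = √(a²+b²) = 0.42069, so dip δ = arctan(0.42069) = 22.82°.
True thickness = vertical thickness × cos δ = 46 × cos 22.82° = 42.4 m.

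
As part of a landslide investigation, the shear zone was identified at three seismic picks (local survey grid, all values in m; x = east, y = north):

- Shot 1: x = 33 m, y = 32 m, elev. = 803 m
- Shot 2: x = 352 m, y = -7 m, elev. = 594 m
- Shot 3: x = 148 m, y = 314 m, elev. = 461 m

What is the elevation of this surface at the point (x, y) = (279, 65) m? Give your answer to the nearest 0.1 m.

585.0 m

Let the plane be z = a·x + b·y + c.
Shot 2−Shot 1: 319a − 39b = −209;  Shot 3−Shot 1: 115a + 282b = −342.
Solving gives a = −0.76529, b = −0.90068.
Then c = 803 − a·33 − b·32 = 857.08.
At (279, 65): z = −213.5 − 58.5 + 857.08 = 585.0 m.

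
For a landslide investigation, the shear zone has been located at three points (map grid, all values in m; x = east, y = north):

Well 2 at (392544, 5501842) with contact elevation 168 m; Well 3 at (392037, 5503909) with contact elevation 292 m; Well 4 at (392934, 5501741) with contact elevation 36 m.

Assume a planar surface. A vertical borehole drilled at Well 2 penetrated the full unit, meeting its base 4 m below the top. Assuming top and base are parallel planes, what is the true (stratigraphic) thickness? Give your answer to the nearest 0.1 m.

3.8 m

Two edge vectors: Well 2→Well 3 = (-507, 2067, 124), Well 2→Well 4 = (390, -101, -132).
Normal n = (Well 2→Well 3) × (Well 2→Well 4) = (-260320, -18564, -754923).
So ∂z/∂x = −n_x/n_z = −0.34483 and ∂z/∂y = −n_y/n_z = −0.02459.
|∇z| = √(a²+b²) = 0.34571, so dip δ = arctan(0.34571) = 19.07°.
True thickness = vertical thickness × cos δ = 4 × cos 19.07° = 3.8 m.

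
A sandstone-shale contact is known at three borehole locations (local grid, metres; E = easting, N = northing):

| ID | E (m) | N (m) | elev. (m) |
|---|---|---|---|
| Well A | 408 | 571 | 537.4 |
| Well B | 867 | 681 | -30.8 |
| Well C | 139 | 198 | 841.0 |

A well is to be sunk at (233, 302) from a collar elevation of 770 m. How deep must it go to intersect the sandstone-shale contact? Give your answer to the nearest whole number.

Let the plane be z = a·E + b·N + c.
Well B−Well A: 459a + 110b = −568.2;  Well C−Well A: −269a − 373b = 303.6.
Solving gives a = −1.26074, b = 0.09528.
Then c = 537.4 − a·408 − b·571 = 997.38.
At (233, 302): z_contact = −293.8 + 28.8 + 997.38 = 732.4 m.
Depth below ground = 770 − 732.4 = 38 m.

38 m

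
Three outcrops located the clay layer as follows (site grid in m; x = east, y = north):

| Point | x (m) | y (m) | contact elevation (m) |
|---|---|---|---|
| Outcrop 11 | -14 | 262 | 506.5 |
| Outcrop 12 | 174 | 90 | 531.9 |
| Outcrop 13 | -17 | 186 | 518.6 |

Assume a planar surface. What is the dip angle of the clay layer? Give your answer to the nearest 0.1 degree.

Two edge vectors: Outcrop 11→Outcrop 12 = (188, -172, 25.4), Outcrop 11→Outcrop 13 = (-3, -76, 12.1).
Normal n = (Outcrop 11→Outcrop 12) × (Outcrop 11→Outcrop 13) = (-150.8, -2351, -14804).
So ∂z/∂x = −n_x/n_z = −0.01019 and ∂z/∂y = −n_y/n_z = −0.15881.
Gradient magnitude |∇z| = √(a² + b²) = √(0.00010 + 0.02522) = 0.15913.
True dip = arctan(0.15913) = 9.0°, dipping toward N (azimuth ≈ 004°).

9.0°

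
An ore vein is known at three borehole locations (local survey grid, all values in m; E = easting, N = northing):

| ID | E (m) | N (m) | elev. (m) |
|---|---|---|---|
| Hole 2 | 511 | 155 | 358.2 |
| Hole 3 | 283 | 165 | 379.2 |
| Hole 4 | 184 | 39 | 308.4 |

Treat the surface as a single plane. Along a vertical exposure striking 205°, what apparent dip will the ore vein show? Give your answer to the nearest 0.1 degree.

27.8°

Let the plane be z = a·E + b·N + c.
Hole 3−Hole 2: −228a + 10b = 21;  Hole 4−Hole 2: −327a − 116b = −49.8.
Solving gives a = −0.06521, b = 0.61314.
Unit vector along 205° is (sin 205°, cos 205°) = (-0.4226, -0.9063).
Slope in that direction = a·(-0.4226) + b·(-0.9063) = −0.52814.
Apparent dip = arctan|0.52814| = 27.8° (true dip is 31.7°, so apparent ≤ true as expected).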